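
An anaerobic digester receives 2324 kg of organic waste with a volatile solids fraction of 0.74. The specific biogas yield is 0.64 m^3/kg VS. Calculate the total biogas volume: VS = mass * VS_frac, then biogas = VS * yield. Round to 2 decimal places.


Compute volatile solids:
  VS = mass * VS_fraction = 2324 * 0.74 = 1719.76 kg
Calculate biogas volume:
  Biogas = VS * specific_yield = 1719.76 * 0.64
  Biogas = 1100.65 m^3

1100.65


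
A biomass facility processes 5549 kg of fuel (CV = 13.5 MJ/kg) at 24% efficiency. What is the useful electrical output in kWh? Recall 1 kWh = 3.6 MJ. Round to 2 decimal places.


Total energy = mass * CV = 5549 * 13.5 = 74911.5 MJ
Useful energy = total * eta = 74911.5 * 0.24 = 17978.76 MJ
Convert to kWh: 17978.76 / 3.6
Useful energy = 4994.10 kWh

4994.10


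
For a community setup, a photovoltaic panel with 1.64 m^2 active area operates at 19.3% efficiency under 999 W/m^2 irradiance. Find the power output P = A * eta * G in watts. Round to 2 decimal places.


Use the solar power formula P = A * eta * G.
Given: A = 1.64 m^2, eta = 0.193, G = 999 W/m^2
P = 1.64 * 0.193 * 999
P = 316.20 W

316.20


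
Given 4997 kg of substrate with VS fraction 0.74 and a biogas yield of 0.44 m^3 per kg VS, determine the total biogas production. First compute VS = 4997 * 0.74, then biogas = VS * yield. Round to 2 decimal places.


Compute volatile solids:
  VS = mass * VS_fraction = 4997 * 0.74 = 3697.78 kg
Calculate biogas volume:
  Biogas = VS * specific_yield = 3697.78 * 0.44
  Biogas = 1627.02 m^3

1627.02


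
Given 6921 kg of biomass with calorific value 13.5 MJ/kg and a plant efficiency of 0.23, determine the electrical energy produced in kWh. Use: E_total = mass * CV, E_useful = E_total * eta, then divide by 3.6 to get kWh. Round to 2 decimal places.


Total energy = mass * CV = 6921 * 13.5 = 93433.5 MJ
Useful energy = total * eta = 93433.5 * 0.23 = 21489.71 MJ
Convert to kWh: 21489.71 / 3.6
Useful energy = 5969.36 kWh

5969.36


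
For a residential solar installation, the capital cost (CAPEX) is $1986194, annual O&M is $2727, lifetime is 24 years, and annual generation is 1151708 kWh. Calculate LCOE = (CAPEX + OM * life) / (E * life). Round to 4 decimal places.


Total cost = CAPEX + OM * lifetime = 1986194 + 2727 * 24 = 1986194 + 65448 = 2051642
Total generation = annual * lifetime = 1151708 * 24 = 27640992 kWh
LCOE = 2051642 / 27640992
LCOE = 0.0742 $/kWh

0.0742


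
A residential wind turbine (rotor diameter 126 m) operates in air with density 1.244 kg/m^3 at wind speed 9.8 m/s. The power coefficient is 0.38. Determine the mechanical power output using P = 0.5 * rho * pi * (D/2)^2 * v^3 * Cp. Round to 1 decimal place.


Step 1 -- Compute swept area:
  A = pi * (D/2)^2 = pi * (126/2)^2 = 12468.98 m^2
Step 2 -- Apply wind power equation:
  P = 0.5 * rho * A * v^3 * Cp
  v^3 = 9.8^3 = 941.192
  P = 0.5 * 1.244 * 12468.98 * 941.192 * 0.38
  P = 2773851.3 W

2773851.3


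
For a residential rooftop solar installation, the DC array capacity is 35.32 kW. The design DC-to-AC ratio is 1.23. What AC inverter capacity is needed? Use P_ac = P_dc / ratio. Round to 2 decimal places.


The inverter AC capacity is determined by the DC/AC ratio.
Given: P_dc = 35.32 kW, DC/AC ratio = 1.23
P_ac = P_dc / ratio = 35.32 / 1.23
P_ac = 28.72 kW

28.72


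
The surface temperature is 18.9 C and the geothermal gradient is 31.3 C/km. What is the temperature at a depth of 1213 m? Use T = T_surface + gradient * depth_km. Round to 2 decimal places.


Convert depth to km: 1213 / 1000 = 1.213 km
Temperature increase = gradient * depth_km = 31.3 * 1.213 = 37.97 C
Temperature at depth = T_surface + delta_T = 18.9 + 37.97
T = 56.87 C

56.87


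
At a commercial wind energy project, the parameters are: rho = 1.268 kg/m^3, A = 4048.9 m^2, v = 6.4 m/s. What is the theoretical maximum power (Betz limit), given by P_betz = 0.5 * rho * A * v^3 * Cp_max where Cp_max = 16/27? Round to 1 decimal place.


The Betz coefficient Cp_max = 16/27 = 0.5926
v^3 = 6.4^3 = 262.144
P_betz = 0.5 * rho * A * v^3 * Cp_max
P_betz = 0.5 * 1.268 * 4048.9 * 262.144 * 0.5926
P_betz = 398770.0 W

398770.0


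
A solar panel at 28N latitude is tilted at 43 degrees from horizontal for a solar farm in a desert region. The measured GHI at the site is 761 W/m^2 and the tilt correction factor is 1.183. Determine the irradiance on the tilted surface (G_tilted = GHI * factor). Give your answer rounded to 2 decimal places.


Identify the given values:
  GHI = 761 W/m^2, tilt correction factor = 1.183
Apply the formula G_tilted = GHI * factor:
  G_tilted = 761 * 1.183
  G_tilted = 900.26 W/m^2

900.26


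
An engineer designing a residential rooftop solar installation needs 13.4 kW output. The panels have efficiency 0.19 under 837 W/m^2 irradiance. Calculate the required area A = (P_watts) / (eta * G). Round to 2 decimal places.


Convert target power to watts: P = 13.4 * 1000 = 13400.0 W
Compute denominator: eta * G = 0.19 * 837 = 159.03
Required area A = P / (eta * G) = 13400.0 / 159.03
A = 84.26 m^2

84.26


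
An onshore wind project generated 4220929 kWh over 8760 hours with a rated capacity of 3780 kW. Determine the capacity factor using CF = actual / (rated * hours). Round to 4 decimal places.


Capacity factor = actual output / maximum possible output
Maximum possible = rated * hours = 3780 * 8760 = 33112800 kWh
CF = 4220929 / 33112800
CF = 0.1275

0.1275


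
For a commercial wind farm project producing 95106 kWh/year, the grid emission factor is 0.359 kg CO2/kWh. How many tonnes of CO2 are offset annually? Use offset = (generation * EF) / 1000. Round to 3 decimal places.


CO2 offset in kg = generation * emission_factor
CO2 offset = 95106 * 0.359 = 34143.05 kg
Convert to tonnes:
  CO2 offset = 34143.05 / 1000 = 34.143 tonnes

34.143


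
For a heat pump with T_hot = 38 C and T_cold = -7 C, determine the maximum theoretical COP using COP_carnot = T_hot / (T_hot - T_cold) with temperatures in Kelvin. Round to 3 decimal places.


Convert to Kelvin:
  T_hot = 38 + 273.15 = 311.15 K
  T_cold = -7 + 273.15 = 266.15 K
Apply Carnot COP formula:
  COP = T_hot_K / (T_hot_K - T_cold_K) = 311.15 / 45.0
  COP = 6.914

6.914


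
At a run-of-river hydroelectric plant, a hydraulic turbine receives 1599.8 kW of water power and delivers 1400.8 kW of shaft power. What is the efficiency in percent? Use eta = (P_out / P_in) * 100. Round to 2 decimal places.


Turbine efficiency = (output power / input power) * 100
eta = (1400.8 / 1599.8) * 100
eta = 87.56%

87.56


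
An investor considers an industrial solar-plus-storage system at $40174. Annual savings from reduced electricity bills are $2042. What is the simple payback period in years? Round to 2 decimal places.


Simple payback period = initial cost / annual savings
Payback = 40174 / 2042
Payback = 19.67 years

19.67


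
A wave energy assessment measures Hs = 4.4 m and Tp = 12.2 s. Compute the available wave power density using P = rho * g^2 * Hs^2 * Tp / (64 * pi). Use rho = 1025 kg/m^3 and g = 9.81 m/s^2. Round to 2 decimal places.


Apply wave power formula:
  g^2 = 9.81^2 = 96.2361
  Hs^2 = 4.4^2 = 19.36
  Numerator = rho * g^2 * Hs^2 * Tp = 1025 * 96.2361 * 19.36 * 12.2 = 23298451.85
  Denominator = 64 * pi = 201.0619
  P = 23298451.85 / 201.0619 = 115876.99 W/m

115876.99


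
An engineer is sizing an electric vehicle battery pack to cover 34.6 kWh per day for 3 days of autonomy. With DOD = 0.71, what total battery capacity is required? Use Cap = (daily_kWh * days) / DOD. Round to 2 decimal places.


Total energy needed = daily * days = 34.6 * 3 = 103.8 kWh
Account for depth of discharge:
  Cap = total_energy / DOD = 103.8 / 0.71
  Cap = 146.20 kWh

146.20


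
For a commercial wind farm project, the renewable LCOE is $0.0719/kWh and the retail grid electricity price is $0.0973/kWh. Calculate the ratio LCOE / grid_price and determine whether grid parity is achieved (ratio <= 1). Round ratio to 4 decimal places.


Compare LCOE to grid price:
  LCOE = $0.0719/kWh, Grid price = $0.0973/kWh
  Ratio = LCOE / grid_price = 0.0719 / 0.0973 = 0.7390
  Grid parity achieved (ratio <= 1)? yes

0.7390


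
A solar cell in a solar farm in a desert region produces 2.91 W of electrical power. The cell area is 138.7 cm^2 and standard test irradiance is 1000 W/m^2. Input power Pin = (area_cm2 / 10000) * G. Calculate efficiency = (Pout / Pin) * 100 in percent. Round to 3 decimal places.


First compute the input power:
  Pin = area_cm2 / 10000 * G = 138.7 / 10000 * 1000 = 13.87 W
Then compute efficiency:
  Efficiency = (Pout / Pin) * 100 = (2.91 / 13.87) * 100
  Efficiency = 20.981%

20.981


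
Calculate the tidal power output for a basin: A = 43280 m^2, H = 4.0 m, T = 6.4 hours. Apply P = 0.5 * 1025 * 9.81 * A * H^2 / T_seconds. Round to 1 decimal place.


Convert period to seconds: T = 6.4 * 3600 = 23040.0 s
H^2 = 4.0^2 = 16.0
P = 0.5 * rho * g * A * H^2 / T
P = 0.5 * 1025 * 9.81 * 43280 * 16.0 / 23040.0
P = 151108.1 W

151108.1


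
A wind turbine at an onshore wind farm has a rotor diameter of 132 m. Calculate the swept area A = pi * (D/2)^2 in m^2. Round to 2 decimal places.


Compute the rotor radius:
  r = D / 2 = 132 / 2 = 66.0 m
Calculate swept area:
  A = pi * r^2 = pi * 66.0^2
  A = 13684.78 m^2

13684.78


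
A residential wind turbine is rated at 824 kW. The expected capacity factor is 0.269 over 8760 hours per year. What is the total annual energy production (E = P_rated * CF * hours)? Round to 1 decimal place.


Annual energy = rated_kW * capacity_factor * hours_per_year
Given: P_rated = 824 kW, CF = 0.269, hours = 8760
E = 824 * 0.269 * 8760
E = 1941706.6 kWh

1941706.6


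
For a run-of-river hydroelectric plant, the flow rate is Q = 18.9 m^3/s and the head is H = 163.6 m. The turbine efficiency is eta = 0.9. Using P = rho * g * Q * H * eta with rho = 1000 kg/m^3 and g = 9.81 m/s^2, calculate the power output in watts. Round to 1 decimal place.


Apply the hydropower formula P = rho * g * Q * H * eta
rho * g = 1000 * 9.81 = 9810.0
P = 9810.0 * 18.9 * 163.6 * 0.9
P = 27299621.2 W

27299621.2


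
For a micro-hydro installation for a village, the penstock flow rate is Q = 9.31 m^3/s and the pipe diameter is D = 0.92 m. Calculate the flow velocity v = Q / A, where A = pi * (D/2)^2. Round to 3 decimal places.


Compute pipe cross-sectional area:
  A = pi * (D/2)^2 = pi * (0.92/2)^2 = 0.6648 m^2
Calculate velocity:
  v = Q / A = 9.31 / 0.6648
  v = 14.005 m/s

14.005


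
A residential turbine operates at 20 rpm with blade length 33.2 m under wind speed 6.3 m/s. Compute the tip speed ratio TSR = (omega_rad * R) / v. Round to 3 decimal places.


Convert rotational speed to rad/s:
  omega = 20 * 2 * pi / 60 = 2.0944 rad/s
Compute tip speed:
  v_tip = omega * R = 2.0944 * 33.2 = 69.534 m/s
Tip speed ratio:
  TSR = v_tip / v_wind = 69.534 / 6.3 = 11.037

11.037


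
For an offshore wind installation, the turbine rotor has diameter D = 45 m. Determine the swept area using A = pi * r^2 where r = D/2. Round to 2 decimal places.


Compute the rotor radius:
  r = D / 2 = 45 / 2 = 22.5 m
Calculate swept area:
  A = pi * r^2 = pi * 22.5^2
  A = 1590.43 m^2

1590.43


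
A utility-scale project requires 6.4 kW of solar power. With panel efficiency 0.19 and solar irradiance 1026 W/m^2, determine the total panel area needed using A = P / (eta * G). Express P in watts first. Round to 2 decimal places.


Convert target power to watts: P = 6.4 * 1000 = 6400.0 W
Compute denominator: eta * G = 0.19 * 1026 = 194.94
Required area A = P / (eta * G) = 6400.0 / 194.94
A = 32.83 m^2

32.83


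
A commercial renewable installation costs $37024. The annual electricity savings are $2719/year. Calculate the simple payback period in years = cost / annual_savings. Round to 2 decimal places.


Simple payback period = initial cost / annual savings
Payback = 37024 / 2719
Payback = 13.62 years

13.62


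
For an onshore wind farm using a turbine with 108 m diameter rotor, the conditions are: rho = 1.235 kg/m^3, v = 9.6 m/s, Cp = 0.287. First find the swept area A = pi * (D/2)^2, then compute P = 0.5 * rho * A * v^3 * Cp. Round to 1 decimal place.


Step 1 -- Compute swept area:
  A = pi * (D/2)^2 = pi * (108/2)^2 = 9160.88 m^2
Step 2 -- Apply wind power equation:
  P = 0.5 * rho * A * v^3 * Cp
  v^3 = 9.6^3 = 884.736
  P = 0.5 * 1.235 * 9160.88 * 884.736 * 0.287
  P = 1436382.0 W

1436382.0


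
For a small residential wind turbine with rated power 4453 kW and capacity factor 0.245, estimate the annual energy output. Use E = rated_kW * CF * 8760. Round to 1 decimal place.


Annual energy = rated_kW * capacity_factor * hours_per_year
Given: P_rated = 4453 kW, CF = 0.245, hours = 8760
E = 4453 * 0.245 * 8760
E = 9557028.6 kWh

9557028.6


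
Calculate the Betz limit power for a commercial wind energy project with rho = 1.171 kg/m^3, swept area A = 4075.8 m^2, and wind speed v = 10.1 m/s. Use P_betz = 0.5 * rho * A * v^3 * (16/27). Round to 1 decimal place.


The Betz coefficient Cp_max = 16/27 = 0.5926
v^3 = 10.1^3 = 1030.301
P_betz = 0.5 * rho * A * v^3 * Cp_max
P_betz = 0.5 * 1.171 * 4075.8 * 1030.301 * 0.5926
P_betz = 1457001.9 W

1457001.9


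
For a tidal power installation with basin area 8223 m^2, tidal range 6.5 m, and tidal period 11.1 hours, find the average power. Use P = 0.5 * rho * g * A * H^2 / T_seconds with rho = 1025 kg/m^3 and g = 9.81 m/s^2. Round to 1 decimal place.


Convert period to seconds: T = 11.1 * 3600 = 39960.0 s
H^2 = 6.5^2 = 42.25
P = 0.5 * rho * g * A * H^2 / T
P = 0.5 * 1025 * 9.81 * 8223 * 42.25 / 39960.0
P = 43711.4 W

43711.4


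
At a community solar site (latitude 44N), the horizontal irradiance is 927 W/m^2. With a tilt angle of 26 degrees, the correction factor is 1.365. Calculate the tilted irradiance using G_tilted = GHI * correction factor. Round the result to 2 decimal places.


Identify the given values:
  GHI = 927 W/m^2, tilt correction factor = 1.365
Apply the formula G_tilted = GHI * factor:
  G_tilted = 927 * 1.365
  G_tilted = 1265.36 W/m^2

1265.36


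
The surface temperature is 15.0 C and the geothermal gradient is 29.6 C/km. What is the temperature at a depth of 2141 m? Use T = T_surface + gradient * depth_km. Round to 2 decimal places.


Convert depth to km: 2141 / 1000 = 2.141 km
Temperature increase = gradient * depth_km = 29.6 * 2.141 = 63.37 C
Temperature at depth = T_surface + delta_T = 15.0 + 63.37
T = 78.37 C

78.37


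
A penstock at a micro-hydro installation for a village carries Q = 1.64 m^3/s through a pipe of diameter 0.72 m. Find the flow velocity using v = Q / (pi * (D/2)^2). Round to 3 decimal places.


Compute pipe cross-sectional area:
  A = pi * (D/2)^2 = pi * (0.72/2)^2 = 0.4072 m^2
Calculate velocity:
  v = Q / A = 1.64 / 0.4072
  v = 4.028 m/s

4.028


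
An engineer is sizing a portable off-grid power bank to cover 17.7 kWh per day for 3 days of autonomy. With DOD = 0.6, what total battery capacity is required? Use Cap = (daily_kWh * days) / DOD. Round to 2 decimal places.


Total energy needed = daily * days = 17.7 * 3 = 53.1 kWh
Account for depth of discharge:
  Cap = total_energy / DOD = 53.1 / 0.6
  Cap = 88.50 kWh

88.50


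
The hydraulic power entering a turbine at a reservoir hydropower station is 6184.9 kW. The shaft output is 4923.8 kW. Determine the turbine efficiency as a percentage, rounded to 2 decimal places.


Turbine efficiency = (output power / input power) * 100
eta = (4923.8 / 6184.9) * 100
eta = 79.61%

79.61


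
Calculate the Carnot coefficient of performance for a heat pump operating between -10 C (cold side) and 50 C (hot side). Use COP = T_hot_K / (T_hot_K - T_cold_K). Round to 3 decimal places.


Convert to Kelvin:
  T_hot = 50 + 273.15 = 323.15 K
  T_cold = -10 + 273.15 = 263.15 K
Apply Carnot COP formula:
  COP = T_hot_K / (T_hot_K - T_cold_K) = 323.15 / 60.0
  COP = 5.386

5.386


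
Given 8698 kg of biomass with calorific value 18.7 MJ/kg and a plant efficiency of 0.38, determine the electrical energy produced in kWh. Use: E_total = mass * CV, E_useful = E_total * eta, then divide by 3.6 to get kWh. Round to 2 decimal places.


Total energy = mass * CV = 8698 * 18.7 = 162652.6 MJ
Useful energy = total * eta = 162652.6 * 0.38 = 61807.99 MJ
Convert to kWh: 61807.99 / 3.6
Useful energy = 17168.89 kWh

17168.89


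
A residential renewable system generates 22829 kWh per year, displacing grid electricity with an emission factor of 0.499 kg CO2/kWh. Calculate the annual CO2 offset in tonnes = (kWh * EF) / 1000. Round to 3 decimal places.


CO2 offset in kg = generation * emission_factor
CO2 offset = 22829 * 0.499 = 11391.67 kg
Convert to tonnes:
  CO2 offset = 11391.67 / 1000 = 11.392 tonnes

11.392


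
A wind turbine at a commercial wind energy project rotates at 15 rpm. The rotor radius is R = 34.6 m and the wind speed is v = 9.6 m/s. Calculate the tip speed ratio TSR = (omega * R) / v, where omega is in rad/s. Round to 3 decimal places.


Convert rotational speed to rad/s:
  omega = 15 * 2 * pi / 60 = 1.5708 rad/s
Compute tip speed:
  v_tip = omega * R = 1.5708 * 34.6 = 54.35 m/s
Tip speed ratio:
  TSR = v_tip / v_wind = 54.35 / 9.6 = 5.661

5.661


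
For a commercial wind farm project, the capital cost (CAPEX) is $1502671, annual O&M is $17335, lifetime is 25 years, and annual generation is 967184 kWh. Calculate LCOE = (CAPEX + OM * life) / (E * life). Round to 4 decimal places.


Total cost = CAPEX + OM * lifetime = 1502671 + 17335 * 25 = 1502671 + 433375 = 1936046
Total generation = annual * lifetime = 967184 * 25 = 24179600 kWh
LCOE = 1936046 / 24179600
LCOE = 0.0801 $/kWh

0.0801


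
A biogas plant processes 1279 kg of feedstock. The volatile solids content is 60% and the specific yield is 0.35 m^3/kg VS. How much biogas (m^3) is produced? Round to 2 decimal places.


Compute volatile solids:
  VS = mass * VS_fraction = 1279 * 0.6 = 767.4 kg
Calculate biogas volume:
  Biogas = VS * specific_yield = 767.4 * 0.35
  Biogas = 268.59 m^3

268.59


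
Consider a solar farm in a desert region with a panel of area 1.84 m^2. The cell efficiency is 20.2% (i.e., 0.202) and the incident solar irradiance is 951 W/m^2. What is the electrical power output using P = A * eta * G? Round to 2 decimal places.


Use the solar power formula P = A * eta * G.
Given: A = 1.84 m^2, eta = 0.202, G = 951 W/m^2
P = 1.84 * 0.202 * 951
P = 353.47 W

353.47


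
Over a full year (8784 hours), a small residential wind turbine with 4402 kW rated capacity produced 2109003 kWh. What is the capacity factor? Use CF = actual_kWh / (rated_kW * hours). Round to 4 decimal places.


Capacity factor = actual output / maximum possible output
Maximum possible = rated * hours = 4402 * 8784 = 38667168 kWh
CF = 2109003 / 38667168
CF = 0.0545

0.0545


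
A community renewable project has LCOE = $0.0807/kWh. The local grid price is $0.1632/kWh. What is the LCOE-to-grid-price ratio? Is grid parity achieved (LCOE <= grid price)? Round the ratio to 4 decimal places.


Compare LCOE to grid price:
  LCOE = $0.0807/kWh, Grid price = $0.1632/kWh
  Ratio = LCOE / grid_price = 0.0807 / 0.1632 = 0.4945
  Grid parity achieved (ratio <= 1)? yes

0.4945


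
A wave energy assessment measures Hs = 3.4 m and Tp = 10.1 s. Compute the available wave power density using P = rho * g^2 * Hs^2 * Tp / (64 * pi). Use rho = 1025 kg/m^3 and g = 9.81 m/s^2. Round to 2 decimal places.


Apply wave power formula:
  g^2 = 9.81^2 = 96.2361
  Hs^2 = 3.4^2 = 11.56
  Numerator = rho * g^2 * Hs^2 * Tp = 1025 * 96.2361 * 11.56 * 10.1 = 11517045.64
  Denominator = 64 * pi = 201.0619
  P = 11517045.64 / 201.0619 = 57281.09 W/m

57281.09


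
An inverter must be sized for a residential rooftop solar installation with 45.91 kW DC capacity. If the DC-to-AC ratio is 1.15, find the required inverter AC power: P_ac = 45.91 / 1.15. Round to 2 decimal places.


The inverter AC capacity is determined by the DC/AC ratio.
Given: P_dc = 45.91 kW, DC/AC ratio = 1.15
P_ac = P_dc / ratio = 45.91 / 1.15
P_ac = 39.92 kW

39.92


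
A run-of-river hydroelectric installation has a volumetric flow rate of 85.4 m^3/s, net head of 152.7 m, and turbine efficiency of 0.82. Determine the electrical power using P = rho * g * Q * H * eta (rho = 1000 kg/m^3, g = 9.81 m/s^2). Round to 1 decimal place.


Apply the hydropower formula P = rho * g * Q * H * eta
rho * g = 1000 * 9.81 = 9810.0
P = 9810.0 * 85.4 * 152.7 * 0.82
P = 104901033.6 W

104901033.6


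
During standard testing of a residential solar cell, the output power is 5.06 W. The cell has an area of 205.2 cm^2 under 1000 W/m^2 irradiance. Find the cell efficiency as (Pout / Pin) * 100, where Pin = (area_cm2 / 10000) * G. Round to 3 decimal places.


First compute the input power:
  Pin = area_cm2 / 10000 * G = 205.2 / 10000 * 1000 = 20.52 W
Then compute efficiency:
  Efficiency = (Pout / Pin) * 100 = (5.06 / 20.52) * 100
  Efficiency = 24.659%

24.659


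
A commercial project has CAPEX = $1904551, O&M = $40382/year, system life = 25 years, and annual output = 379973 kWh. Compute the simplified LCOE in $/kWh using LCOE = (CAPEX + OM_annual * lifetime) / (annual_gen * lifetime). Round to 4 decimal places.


Total cost = CAPEX + OM * lifetime = 1904551 + 40382 * 25 = 1904551 + 1009550 = 2914101
Total generation = annual * lifetime = 379973 * 25 = 9499325 kWh
LCOE = 2914101 / 9499325
LCOE = 0.3068 $/kWh

0.3068


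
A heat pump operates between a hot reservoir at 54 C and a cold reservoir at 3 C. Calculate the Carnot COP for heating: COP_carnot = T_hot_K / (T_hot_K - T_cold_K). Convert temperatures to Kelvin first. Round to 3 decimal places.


Convert to Kelvin:
  T_hot = 54 + 273.15 = 327.15 K
  T_cold = 3 + 273.15 = 276.15 K
Apply Carnot COP formula:
  COP = T_hot_K / (T_hot_K - T_cold_K) = 327.15 / 51.0
  COP = 6.415

6.415


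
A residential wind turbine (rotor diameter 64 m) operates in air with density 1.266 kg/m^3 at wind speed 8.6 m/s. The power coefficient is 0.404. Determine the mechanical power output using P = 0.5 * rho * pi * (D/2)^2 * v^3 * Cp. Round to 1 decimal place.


Step 1 -- Compute swept area:
  A = pi * (D/2)^2 = pi * (64/2)^2 = 3216.99 m^2
Step 2 -- Apply wind power equation:
  P = 0.5 * rho * A * v^3 * Cp
  v^3 = 8.6^3 = 636.056
  P = 0.5 * 1.266 * 3216.99 * 636.056 * 0.404
  P = 523275.3 W

523275.3


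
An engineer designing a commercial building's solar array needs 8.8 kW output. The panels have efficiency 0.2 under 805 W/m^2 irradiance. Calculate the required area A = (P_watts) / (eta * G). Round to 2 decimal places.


Convert target power to watts: P = 8.8 * 1000 = 8800.0 W
Compute denominator: eta * G = 0.2 * 805 = 161.0
Required area A = P / (eta * G) = 8800.0 / 161.0
A = 54.66 m^2

54.66


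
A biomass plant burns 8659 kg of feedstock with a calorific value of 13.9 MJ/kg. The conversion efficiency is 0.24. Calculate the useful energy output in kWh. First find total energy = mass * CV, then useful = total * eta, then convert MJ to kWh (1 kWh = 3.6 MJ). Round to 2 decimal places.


Total energy = mass * CV = 8659 * 13.9 = 120360.1 MJ
Useful energy = total * eta = 120360.1 * 0.24 = 28886.42 MJ
Convert to kWh: 28886.42 / 3.6
Useful energy = 8024.01 kWh

8024.01


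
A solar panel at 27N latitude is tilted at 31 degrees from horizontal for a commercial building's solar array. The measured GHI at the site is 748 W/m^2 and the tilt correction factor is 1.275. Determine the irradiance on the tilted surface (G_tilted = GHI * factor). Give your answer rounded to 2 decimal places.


Identify the given values:
  GHI = 748 W/m^2, tilt correction factor = 1.275
Apply the formula G_tilted = GHI * factor:
  G_tilted = 748 * 1.275
  G_tilted = 953.70 W/m^2

953.70


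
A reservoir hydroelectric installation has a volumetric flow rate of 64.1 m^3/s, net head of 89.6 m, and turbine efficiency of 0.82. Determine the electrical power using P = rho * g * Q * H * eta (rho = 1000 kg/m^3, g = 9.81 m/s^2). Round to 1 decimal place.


Apply the hydropower formula P = rho * g * Q * H * eta
rho * g = 1000 * 9.81 = 9810.0
P = 9810.0 * 64.1 * 89.6 * 0.82
P = 46200736.5 W

46200736.5


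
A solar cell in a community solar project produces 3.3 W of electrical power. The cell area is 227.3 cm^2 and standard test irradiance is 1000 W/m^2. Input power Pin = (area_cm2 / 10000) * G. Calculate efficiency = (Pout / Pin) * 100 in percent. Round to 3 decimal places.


First compute the input power:
  Pin = area_cm2 / 10000 * G = 227.3 / 10000 * 1000 = 22.73 W
Then compute efficiency:
  Efficiency = (Pout / Pin) * 100 = (3.3 / 22.73) * 100
  Efficiency = 14.518%

14.518


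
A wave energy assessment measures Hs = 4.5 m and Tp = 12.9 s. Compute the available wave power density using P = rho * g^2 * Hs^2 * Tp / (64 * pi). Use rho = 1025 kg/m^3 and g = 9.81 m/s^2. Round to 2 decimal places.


Apply wave power formula:
  g^2 = 9.81^2 = 96.2361
  Hs^2 = 4.5^2 = 20.25
  Numerator = rho * g^2 * Hs^2 * Tp = 1025 * 96.2361 * 20.25 * 12.9 = 25767757.1
  Denominator = 64 * pi = 201.0619
  P = 25767757.1 / 201.0619 = 128158.31 W/m

128158.31


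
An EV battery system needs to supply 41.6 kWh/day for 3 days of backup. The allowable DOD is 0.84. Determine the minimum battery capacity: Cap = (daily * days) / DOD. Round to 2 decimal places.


Total energy needed = daily * days = 41.6 * 3 = 124.8 kWh
Account for depth of discharge:
  Cap = total_energy / DOD = 124.8 / 0.84
  Cap = 148.57 kWh

148.57


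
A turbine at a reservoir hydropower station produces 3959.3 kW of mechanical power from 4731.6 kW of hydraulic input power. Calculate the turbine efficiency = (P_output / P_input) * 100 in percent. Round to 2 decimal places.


Turbine efficiency = (output power / input power) * 100
eta = (3959.3 / 4731.6) * 100
eta = 83.68%

83.68


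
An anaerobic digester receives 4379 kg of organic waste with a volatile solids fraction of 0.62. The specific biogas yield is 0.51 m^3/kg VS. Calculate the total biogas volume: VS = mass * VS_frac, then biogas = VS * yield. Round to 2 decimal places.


Compute volatile solids:
  VS = mass * VS_fraction = 4379 * 0.62 = 2714.98 kg
Calculate biogas volume:
  Biogas = VS * specific_yield = 2714.98 * 0.51
  Biogas = 1384.64 m^3

1384.64


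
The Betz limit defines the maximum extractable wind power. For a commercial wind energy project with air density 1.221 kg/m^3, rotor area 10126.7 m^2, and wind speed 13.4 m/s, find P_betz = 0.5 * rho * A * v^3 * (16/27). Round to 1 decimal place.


The Betz coefficient Cp_max = 16/27 = 0.5926
v^3 = 13.4^3 = 2406.104
P_betz = 0.5 * rho * A * v^3 * Cp_max
P_betz = 0.5 * 1.221 * 10126.7 * 2406.104 * 0.5926
P_betz = 8815038.8 W

8815038.8


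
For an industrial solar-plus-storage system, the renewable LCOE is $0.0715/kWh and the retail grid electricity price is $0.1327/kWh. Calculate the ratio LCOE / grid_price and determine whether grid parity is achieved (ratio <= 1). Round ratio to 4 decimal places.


Compare LCOE to grid price:
  LCOE = $0.0715/kWh, Grid price = $0.1327/kWh
  Ratio = LCOE / grid_price = 0.0715 / 0.1327 = 0.5388
  Grid parity achieved (ratio <= 1)? yes

0.5388


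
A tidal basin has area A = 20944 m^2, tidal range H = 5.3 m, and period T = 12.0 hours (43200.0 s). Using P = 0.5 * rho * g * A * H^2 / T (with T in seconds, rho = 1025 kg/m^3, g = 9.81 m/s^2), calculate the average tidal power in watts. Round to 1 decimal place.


Convert period to seconds: T = 12.0 * 3600 = 43200.0 s
H^2 = 5.3^2 = 28.09
P = 0.5 * rho * g * A * H^2 / T
P = 0.5 * 1025 * 9.81 * 20944 * 28.09 / 43200.0
P = 68468.5 W

68468.5


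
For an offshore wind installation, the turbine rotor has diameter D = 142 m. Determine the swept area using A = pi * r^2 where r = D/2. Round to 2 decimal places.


Compute the rotor radius:
  r = D / 2 = 142 / 2 = 71.0 m
Calculate swept area:
  A = pi * r^2 = pi * 71.0^2
  A = 15836.77 m^2

15836.77


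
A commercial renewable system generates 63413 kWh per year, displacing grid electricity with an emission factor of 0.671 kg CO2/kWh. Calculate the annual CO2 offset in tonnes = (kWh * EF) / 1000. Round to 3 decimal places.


CO2 offset in kg = generation * emission_factor
CO2 offset = 63413 * 0.671 = 42550.12 kg
Convert to tonnes:
  CO2 offset = 42550.12 / 1000 = 42.550 tonnes

42.550


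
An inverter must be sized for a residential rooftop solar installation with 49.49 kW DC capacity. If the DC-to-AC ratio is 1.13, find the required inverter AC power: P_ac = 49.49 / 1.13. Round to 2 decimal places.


The inverter AC capacity is determined by the DC/AC ratio.
Given: P_dc = 49.49 kW, DC/AC ratio = 1.13
P_ac = P_dc / ratio = 49.49 / 1.13
P_ac = 43.80 kW

43.80


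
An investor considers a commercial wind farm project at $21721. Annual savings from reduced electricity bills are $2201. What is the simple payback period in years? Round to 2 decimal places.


Simple payback period = initial cost / annual savings
Payback = 21721 / 2201
Payback = 9.87 years

9.87


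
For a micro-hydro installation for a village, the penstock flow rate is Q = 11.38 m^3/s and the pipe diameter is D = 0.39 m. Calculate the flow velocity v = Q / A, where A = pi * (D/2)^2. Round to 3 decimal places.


Compute pipe cross-sectional area:
  A = pi * (D/2)^2 = pi * (0.39/2)^2 = 0.1195 m^2
Calculate velocity:
  v = Q / A = 11.38 / 0.1195
  v = 95.263 m/s

95.263


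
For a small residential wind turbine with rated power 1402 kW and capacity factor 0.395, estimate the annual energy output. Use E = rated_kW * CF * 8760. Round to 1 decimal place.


Annual energy = rated_kW * capacity_factor * hours_per_year
Given: P_rated = 1402 kW, CF = 0.395, hours = 8760
E = 1402 * 0.395 * 8760
E = 4851200.4 kWh

4851200.4


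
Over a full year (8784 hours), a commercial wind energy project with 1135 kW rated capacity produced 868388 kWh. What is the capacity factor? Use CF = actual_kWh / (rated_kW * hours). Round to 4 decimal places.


Capacity factor = actual output / maximum possible output
Maximum possible = rated * hours = 1135 * 8784 = 9969840 kWh
CF = 868388 / 9969840
CF = 0.0871

0.0871


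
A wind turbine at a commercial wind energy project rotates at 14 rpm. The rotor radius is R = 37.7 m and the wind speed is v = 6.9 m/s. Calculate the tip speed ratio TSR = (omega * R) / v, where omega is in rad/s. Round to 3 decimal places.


Convert rotational speed to rad/s:
  omega = 14 * 2 * pi / 60 = 1.4661 rad/s
Compute tip speed:
  v_tip = omega * R = 1.4661 * 37.7 = 55.271 m/s
Tip speed ratio:
  TSR = v_tip / v_wind = 55.271 / 6.9 = 8.010

8.010


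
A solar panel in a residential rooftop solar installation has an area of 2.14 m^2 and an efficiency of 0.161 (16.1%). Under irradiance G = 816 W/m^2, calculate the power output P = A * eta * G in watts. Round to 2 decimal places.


Use the solar power formula P = A * eta * G.
Given: A = 2.14 m^2, eta = 0.161, G = 816 W/m^2
P = 2.14 * 0.161 * 816
P = 281.14 W

281.14


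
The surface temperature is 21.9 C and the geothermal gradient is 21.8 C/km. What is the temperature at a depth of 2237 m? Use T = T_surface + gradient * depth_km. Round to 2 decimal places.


Convert depth to km: 2237 / 1000 = 2.237 km
Temperature increase = gradient * depth_km = 21.8 * 2.237 = 48.77 C
Temperature at depth = T_surface + delta_T = 21.9 + 48.77
T = 70.67 C

70.67


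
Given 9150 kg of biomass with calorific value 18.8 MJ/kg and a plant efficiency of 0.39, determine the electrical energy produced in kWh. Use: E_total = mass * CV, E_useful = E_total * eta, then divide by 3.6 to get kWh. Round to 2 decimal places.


Total energy = mass * CV = 9150 * 18.8 = 172020.0 MJ
Useful energy = total * eta = 172020.0 * 0.39 = 67087.8 MJ
Convert to kWh: 67087.8 / 3.6
Useful energy = 18635.50 kWh

18635.50


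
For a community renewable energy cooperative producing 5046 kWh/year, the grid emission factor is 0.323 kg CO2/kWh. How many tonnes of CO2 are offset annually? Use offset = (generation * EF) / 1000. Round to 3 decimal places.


CO2 offset in kg = generation * emission_factor
CO2 offset = 5046 * 0.323 = 1629.86 kg
Convert to tonnes:
  CO2 offset = 1629.86 / 1000 = 1.630 tonnes

1.630


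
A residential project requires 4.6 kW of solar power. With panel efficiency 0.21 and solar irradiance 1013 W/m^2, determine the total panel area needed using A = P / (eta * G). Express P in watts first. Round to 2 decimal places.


Convert target power to watts: P = 4.6 * 1000 = 4600.0 W
Compute denominator: eta * G = 0.21 * 1013 = 212.73
Required area A = P / (eta * G) = 4600.0 / 212.73
A = 21.62 m^2

21.62


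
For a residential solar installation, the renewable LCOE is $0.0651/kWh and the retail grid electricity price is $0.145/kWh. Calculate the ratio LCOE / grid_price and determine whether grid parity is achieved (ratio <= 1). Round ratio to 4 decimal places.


Compare LCOE to grid price:
  LCOE = $0.0651/kWh, Grid price = $0.145/kWh
  Ratio = LCOE / grid_price = 0.0651 / 0.145 = 0.4490
  Grid parity achieved (ratio <= 1)? yes

0.4490


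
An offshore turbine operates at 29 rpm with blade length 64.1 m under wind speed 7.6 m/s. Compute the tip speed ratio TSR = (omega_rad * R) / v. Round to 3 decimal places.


Convert rotational speed to rad/s:
  omega = 29 * 2 * pi / 60 = 3.0369 rad/s
Compute tip speed:
  v_tip = omega * R = 3.0369 * 64.1 = 194.664 m/s
Tip speed ratio:
  TSR = v_tip / v_wind = 194.664 / 7.6 = 25.614

25.614


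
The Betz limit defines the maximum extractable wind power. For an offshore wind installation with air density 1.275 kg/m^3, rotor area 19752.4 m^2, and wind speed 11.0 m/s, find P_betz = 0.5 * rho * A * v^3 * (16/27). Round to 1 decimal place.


The Betz coefficient Cp_max = 16/27 = 0.5926
v^3 = 11.0^3 = 1331.0
P_betz = 0.5 * rho * A * v^3 * Cp_max
P_betz = 0.5 * 1.275 * 19752.4 * 1331.0 * 0.5926
P_betz = 9931945.7 W

9931945.7


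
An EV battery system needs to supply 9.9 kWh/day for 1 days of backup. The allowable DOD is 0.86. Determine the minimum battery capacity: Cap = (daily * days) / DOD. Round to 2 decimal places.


Total energy needed = daily * days = 9.9 * 1 = 9.9 kWh
Account for depth of discharge:
  Cap = total_energy / DOD = 9.9 / 0.86
  Cap = 11.51 kWh

11.51


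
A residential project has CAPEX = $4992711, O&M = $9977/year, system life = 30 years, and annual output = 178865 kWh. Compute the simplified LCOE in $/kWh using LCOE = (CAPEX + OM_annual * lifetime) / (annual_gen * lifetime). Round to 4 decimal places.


Total cost = CAPEX + OM * lifetime = 4992711 + 9977 * 30 = 4992711 + 299310 = 5292021
Total generation = annual * lifetime = 178865 * 30 = 5365950 kWh
LCOE = 5292021 / 5365950
LCOE = 0.9862 $/kWh

0.9862


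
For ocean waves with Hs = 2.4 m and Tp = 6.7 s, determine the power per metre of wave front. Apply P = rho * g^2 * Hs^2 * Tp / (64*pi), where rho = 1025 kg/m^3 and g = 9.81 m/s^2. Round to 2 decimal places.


Apply wave power formula:
  g^2 = 9.81^2 = 96.2361
  Hs^2 = 2.4^2 = 5.76
  Numerator = rho * g^2 * Hs^2 * Tp = 1025 * 96.2361 * 5.76 * 6.7 = 3806792.16
  Denominator = 64 * pi = 201.0619
  P = 3806792.16 / 201.0619 = 18933.43 W/m

18933.43


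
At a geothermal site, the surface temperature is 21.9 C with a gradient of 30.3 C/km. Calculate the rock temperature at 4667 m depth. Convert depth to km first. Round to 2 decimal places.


Convert depth to km: 4667 / 1000 = 4.667 km
Temperature increase = gradient * depth_km = 30.3 * 4.667 = 141.41 C
Temperature at depth = T_surface + delta_T = 21.9 + 141.41
T = 163.31 C

163.31


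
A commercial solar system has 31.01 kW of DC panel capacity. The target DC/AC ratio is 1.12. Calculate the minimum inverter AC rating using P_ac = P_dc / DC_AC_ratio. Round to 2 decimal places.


The inverter AC capacity is determined by the DC/AC ratio.
Given: P_dc = 31.01 kW, DC/AC ratio = 1.12
P_ac = P_dc / ratio = 31.01 / 1.12
P_ac = 27.69 kW

27.69


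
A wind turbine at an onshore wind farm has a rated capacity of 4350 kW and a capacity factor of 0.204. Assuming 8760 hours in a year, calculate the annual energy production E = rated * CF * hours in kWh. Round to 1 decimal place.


Annual energy = rated_kW * capacity_factor * hours_per_year
Given: P_rated = 4350 kW, CF = 0.204, hours = 8760
E = 4350 * 0.204 * 8760
E = 7773624.0 kWh

7773624.0


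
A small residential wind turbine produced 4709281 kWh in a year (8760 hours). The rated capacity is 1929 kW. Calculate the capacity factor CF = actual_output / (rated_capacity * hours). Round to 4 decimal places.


Capacity factor = actual output / maximum possible output
Maximum possible = rated * hours = 1929 * 8760 = 16898040 kWh
CF = 4709281 / 16898040
CF = 0.2787

0.2787


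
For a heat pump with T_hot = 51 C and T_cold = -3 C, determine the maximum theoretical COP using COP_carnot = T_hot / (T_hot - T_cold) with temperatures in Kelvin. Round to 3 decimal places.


Convert to Kelvin:
  T_hot = 51 + 273.15 = 324.15 K
  T_cold = -3 + 273.15 = 270.15 K
Apply Carnot COP formula:
  COP = T_hot_K / (T_hot_K - T_cold_K) = 324.15 / 54.0
  COP = 6.003

6.003


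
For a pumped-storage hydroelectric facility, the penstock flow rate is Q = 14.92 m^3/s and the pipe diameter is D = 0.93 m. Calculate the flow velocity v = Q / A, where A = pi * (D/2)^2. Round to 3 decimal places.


Compute pipe cross-sectional area:
  A = pi * (D/2)^2 = pi * (0.93/2)^2 = 0.6793 m^2
Calculate velocity:
  v = Q / A = 14.92 / 0.6793
  v = 21.964 m/s

21.964


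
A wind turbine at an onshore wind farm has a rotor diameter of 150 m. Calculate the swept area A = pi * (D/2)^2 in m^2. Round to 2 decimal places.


Compute the rotor radius:
  r = D / 2 = 150 / 2 = 75.0 m
Calculate swept area:
  A = pi * r^2 = pi * 75.0^2
  A = 17671.46 m^2

17671.46


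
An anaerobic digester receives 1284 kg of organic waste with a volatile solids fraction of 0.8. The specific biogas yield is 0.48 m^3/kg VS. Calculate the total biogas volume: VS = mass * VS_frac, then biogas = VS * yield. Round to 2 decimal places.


Compute volatile solids:
  VS = mass * VS_fraction = 1284 * 0.8 = 1027.2 kg
Calculate biogas volume:
  Biogas = VS * specific_yield = 1027.2 * 0.48
  Biogas = 493.06 m^3

493.06


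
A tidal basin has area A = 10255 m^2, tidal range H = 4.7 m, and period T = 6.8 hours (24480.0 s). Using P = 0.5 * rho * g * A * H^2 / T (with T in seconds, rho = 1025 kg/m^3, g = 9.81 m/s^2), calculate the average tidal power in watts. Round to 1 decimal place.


Convert period to seconds: T = 6.8 * 3600 = 24480.0 s
H^2 = 4.7^2 = 22.09
P = 0.5 * rho * g * A * H^2 / T
P = 0.5 * 1025 * 9.81 * 10255 * 22.09 / 24480.0
P = 46524.6 W

46524.6


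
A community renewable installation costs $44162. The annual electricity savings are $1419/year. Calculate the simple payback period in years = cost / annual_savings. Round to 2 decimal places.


Simple payback period = initial cost / annual savings
Payback = 44162 / 1419
Payback = 31.12 years

31.12


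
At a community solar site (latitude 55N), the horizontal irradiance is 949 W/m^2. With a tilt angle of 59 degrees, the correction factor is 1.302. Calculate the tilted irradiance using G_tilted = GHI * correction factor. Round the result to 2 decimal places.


Identify the given values:
  GHI = 949 W/m^2, tilt correction factor = 1.302
Apply the formula G_tilted = GHI * factor:
  G_tilted = 949 * 1.302
  G_tilted = 1235.60 W/m^2

1235.60


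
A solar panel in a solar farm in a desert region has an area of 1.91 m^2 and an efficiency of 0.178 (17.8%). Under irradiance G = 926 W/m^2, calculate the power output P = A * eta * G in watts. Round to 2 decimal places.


Use the solar power formula P = A * eta * G.
Given: A = 1.91 m^2, eta = 0.178, G = 926 W/m^2
P = 1.91 * 0.178 * 926
P = 314.82 W

314.82


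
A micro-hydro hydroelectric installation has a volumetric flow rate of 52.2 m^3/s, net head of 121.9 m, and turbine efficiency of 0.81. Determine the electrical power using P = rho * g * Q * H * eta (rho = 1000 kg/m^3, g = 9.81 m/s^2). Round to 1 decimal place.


Apply the hydropower formula P = rho * g * Q * H * eta
rho * g = 1000 * 9.81 = 9810.0
P = 9810.0 * 52.2 * 121.9 * 0.81
P = 50562464.6 W

50562464.6
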